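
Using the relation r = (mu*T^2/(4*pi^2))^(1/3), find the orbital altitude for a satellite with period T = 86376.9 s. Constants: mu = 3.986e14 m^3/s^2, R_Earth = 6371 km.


T = 86376.9 s
r = (mu*T^2/(4*pi^2))^(1/3) = (3.986e14 * 86376.9^2 / (4*pi^2))^(1/3)
r = 4.2233551e+07 m = 42233.5507 km
alt = r - R_E = 42233.5507 - 6371 = 35862.5507 km

35862.5507 km


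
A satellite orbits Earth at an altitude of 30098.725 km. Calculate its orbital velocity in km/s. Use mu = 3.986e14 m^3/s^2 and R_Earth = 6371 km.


r = R_E + alt = 6371.0 + 30098.725 = 36469.7250 km = 3.6469725e+07 m
v = sqrt(mu/r) = sqrt(3.986e14 / 3.6469725e+07) = 3305.9966 m/s = 3.3060 km/s

3.3060 km/s


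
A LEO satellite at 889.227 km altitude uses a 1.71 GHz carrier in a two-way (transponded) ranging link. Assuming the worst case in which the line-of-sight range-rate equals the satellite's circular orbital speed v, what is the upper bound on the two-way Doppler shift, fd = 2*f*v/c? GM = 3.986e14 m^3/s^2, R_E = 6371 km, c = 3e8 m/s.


r = 7.260227e+06 m
v = sqrt(mu/r) = 7409.5792 m/s (worst-case radial velocity)
f = 1.71 GHz = 1.71e+09 Hz
fd = 2*f*v/c = 2*1.71e+09*7409.5792/3.0e+08
fd = 84469.2034 Hz

84469.2034 Hz


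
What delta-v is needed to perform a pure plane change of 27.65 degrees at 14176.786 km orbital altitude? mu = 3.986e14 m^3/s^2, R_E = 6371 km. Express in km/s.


r = 20547.7860 km = 2.0547786e+07 m
V = sqrt(mu/r) = 4404.3937 m/s
di = 27.65 deg = 0.4825835 rad
dV = 2*V*sin(di/2) = 2*4404.3937*sin(0.2412918)
dV = 2104.9229 m/s = 2.1049 km/s

2.1049 km/s


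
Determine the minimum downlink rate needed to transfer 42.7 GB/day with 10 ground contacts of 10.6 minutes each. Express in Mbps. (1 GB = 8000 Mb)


total contact time = 10 * 10.6 * 60 = 6360.0000 s
data = 42.7 GB = 341600.0000 Mb
rate = 341600.0000 / 6360.0000 = 53.7107 Mbps

53.7107 Mbps


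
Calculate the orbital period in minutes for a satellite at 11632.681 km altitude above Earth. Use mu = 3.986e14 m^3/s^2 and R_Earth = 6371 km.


r = 18003.6810 km = 1.8003681e+07 m
T = 2*pi*sqrt(r^3/mu) = 2*pi*sqrt(5.8355787e+21 / 3.986e14)
T = 24041.0363 s = 400.6839 min

400.6839 minutes


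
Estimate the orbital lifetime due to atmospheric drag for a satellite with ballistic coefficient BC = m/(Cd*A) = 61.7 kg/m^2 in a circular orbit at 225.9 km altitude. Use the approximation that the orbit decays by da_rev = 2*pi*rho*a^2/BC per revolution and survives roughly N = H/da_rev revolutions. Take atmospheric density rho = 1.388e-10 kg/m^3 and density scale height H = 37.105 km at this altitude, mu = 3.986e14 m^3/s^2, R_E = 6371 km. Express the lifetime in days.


a = R_E + alt = 6596.9000 km = 6.5969e+06 m
da_rev = 2*pi*rho*a^2/BC = 2*pi*1.388e-10*(6.5969e+06)^2/61.7 = 615.125841 m per revolution
N = H/da_rev = 37105.0000 m / 615.125841 m = 60.3210 revolutions
P = 2*pi*sqrt(a^3/mu) = 5332.3798 s
lifetime = N*P = 60.3210 * 5332.3798 = 321654.4294 s = 3.7229 days

3.7229 days


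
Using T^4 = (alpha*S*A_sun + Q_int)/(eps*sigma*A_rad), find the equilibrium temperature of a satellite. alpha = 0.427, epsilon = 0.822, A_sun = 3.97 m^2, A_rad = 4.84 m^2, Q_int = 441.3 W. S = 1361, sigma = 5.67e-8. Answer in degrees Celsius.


Numerator = alpha*S*A_sun + Q_int = 0.427*1361*3.97 + 441.3 = 2748.4536 W
Denominator = eps*sigma*A_rad = 0.822*5.67e-8*4.84 = 2.2557982e-07 W/K^4
T^4 = 1.2183952e+10 K^4
T = 332.2363 K = 59.0863 C

59.0863 degrees Celsius


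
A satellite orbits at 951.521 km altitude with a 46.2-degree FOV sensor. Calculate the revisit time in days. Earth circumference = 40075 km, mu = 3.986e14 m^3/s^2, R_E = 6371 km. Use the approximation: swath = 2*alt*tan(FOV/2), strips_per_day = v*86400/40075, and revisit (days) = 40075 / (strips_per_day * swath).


swath = 2*951.521*tan(0.4031711) = 811.7162 km
v = sqrt(mu/r) = 7377.9946 m/s = 7.3780 km/s
strips/day = v*86400/40075 = 7.3780*86400/40075 = 15.9066
coverage/day = strips * swath = 15.9066 * 811.7162 = 12911.6802 km
revisit = 40075 / 12911.6802 = 3.1038 days

3.1038 days


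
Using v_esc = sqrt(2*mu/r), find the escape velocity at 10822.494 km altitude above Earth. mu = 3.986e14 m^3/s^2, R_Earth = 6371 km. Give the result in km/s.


r = 6371.0 + 10822.494 = 17193.4940 km = 1.7193494e+07 m
v_esc = sqrt(2*mu/r) = sqrt(2*3.986e14 / 1.7193494e+07)
v_esc = 6809.2860 m/s = 6.8093 km/s

6.8093 km/s


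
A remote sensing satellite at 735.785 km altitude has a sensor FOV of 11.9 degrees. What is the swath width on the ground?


FOV = 11.9 deg = 0.2076942 rad
swath = 2 * alt * tan(FOV/2) = 2 * 735.785 * tan(0.1038471)
swath = 2 * 735.785 * 0.104222
swath = 153.3700 km

153.3700 km


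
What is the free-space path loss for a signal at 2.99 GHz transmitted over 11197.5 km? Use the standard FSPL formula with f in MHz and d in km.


f = 2.99 GHz = 2990.0000 MHz
d = 11197.5 km
FSPL = 32.44 + 20*log10(2990.0000) + 20*log10(11197.5)
FSPL = 32.44 + 69.5134 + 80.9824
FSPL = 182.9358 dB

182.9358 dB


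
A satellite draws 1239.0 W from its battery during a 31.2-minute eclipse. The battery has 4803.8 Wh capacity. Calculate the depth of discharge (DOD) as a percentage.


E_used = P * t / 60 = 1239.0 * 31.2 / 60 = 644.2800 Wh
DOD = E_used / E_total * 100 = 644.2800 / 4803.8 * 100
DOD = 13.4119 %

13.4119 %


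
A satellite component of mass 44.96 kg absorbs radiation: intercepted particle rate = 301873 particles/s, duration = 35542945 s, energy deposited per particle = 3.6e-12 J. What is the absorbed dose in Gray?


Total energy deposited = rate * time * E_per
  = 301873 * 35542945 * 3.6e-12 = 38.6260 J
Dose = E_total / mass = 38.6260 / 44.96
Dose = 0.8591201 Gy

0.8591 Gy


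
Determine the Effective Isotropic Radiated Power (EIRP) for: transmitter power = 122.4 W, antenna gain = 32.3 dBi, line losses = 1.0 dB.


Pt = 122.4 W = 20.8778 dBW
EIRP = Pt_dBW + Gt - losses = 20.8778 + 32.3 - 1.0 = 52.1778 dBW

52.1778 dBW


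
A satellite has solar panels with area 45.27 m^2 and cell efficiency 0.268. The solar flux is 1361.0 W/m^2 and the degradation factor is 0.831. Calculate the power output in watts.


P = area * eta * S * degradation
P = 45.27 * 0.268 * 1361.0 * 0.831
P = 13721.5900 W

13721.5900 W


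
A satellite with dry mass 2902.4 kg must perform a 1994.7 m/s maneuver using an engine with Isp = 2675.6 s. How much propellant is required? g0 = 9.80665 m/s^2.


ve = Isp * g0 = 2675.6 * 9.80665 = 26238.672740 m/s
mass ratio = exp(dv/ve) = exp(1994.7/26238.672740) = 1.07898564
m_prop = m_dry * (mr - 1) = 2902.4 * (1.07898564 - 1)
m_prop = 229.2479 kg

229.2479 kg


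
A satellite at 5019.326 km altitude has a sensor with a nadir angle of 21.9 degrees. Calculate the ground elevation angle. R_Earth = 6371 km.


r = R_E + alt = 11390.3260 km
Law of sines in the satellite / Earth-center / ground-point triangle:
  sin(nadir)/R_E = sin(90 + el)/r  =>  cos(el) = (r/R_E)*sin(nadir)
cos(el) = (11390.3260 / 6371.0000) * sin(21.9 deg) = 0.6668423
el = arccos(0.6668423) = 48.1762 deg
(Earth-central angle = 90 - nadir - el = 19.9238 deg)

48.1762 degrees


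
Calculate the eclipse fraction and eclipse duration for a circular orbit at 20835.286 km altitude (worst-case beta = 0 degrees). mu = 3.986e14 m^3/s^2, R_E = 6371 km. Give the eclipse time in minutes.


r = 27206.2860 km
T = 744.3271 min
Eclipse fraction = arcsin(R_E/r)/pi = arcsin(6371.0000/27206.2860)/pi
= arcsin(0.2341738)/pi = 0.07523849
Eclipse duration = 0.07523849 * 744.3271 = 56.0020 min

56.0020 minutes


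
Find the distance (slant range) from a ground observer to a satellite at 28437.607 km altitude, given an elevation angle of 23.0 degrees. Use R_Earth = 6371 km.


h = 28437.607 km, el = 23.0 deg
d = -R_E*sin(el) + sqrt((R_E*sin(el))^2 + 2*R_E*h + h^2)
d = -6371.0000*sin(0.4014257) + sqrt((6371.0000*0.3907311)^2 + 2*6371.0000*28437.607 + 28437.607^2)
d = 31821.6755 km

31821.6755 km


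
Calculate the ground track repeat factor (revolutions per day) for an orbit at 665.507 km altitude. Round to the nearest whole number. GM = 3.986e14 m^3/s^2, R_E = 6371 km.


r = 7.036507e+06 m
T = 2*pi*sqrt(r^3/mu) = 5874.1754 s = 97.9029 min
revs/day = 1440 / 97.9029 = 14.7084
Rounded: 15 revolutions per day

15 revolutions per day


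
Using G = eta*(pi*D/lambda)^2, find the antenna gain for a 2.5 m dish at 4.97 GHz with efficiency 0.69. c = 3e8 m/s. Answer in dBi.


lambda = c/f = 3e8 / 4.97e+09 = 0.06036217 m
G = eta*(pi*D/lambda)^2 = 0.69*(pi*2.5/0.06036217)^2
G = 11681.5137 (linear)
G = 10*log10(11681.5137) = 40.6750 dBi

40.6750 dBi


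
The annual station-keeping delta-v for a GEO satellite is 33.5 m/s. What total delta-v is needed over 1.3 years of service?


dV = rate * years = 33.5 * 1.3
dV = 43.5500 m/s

43.5500 m/s


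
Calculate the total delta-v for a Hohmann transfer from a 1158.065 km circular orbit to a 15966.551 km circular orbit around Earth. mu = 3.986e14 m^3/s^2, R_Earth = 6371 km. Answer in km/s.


r1 = 7529.0650 km = 7.529065e+06 m
r2 = 22337.5510 km = 2.2337551e+07 m
dv1 = sqrt(mu/r1)*(sqrt(2*r2/(r1+r2)) - 1) = 1622.8410 m/s
dv2 = sqrt(mu/r2)*(1 - sqrt(2*r1/(r1+r2))) = 1224.8001 m/s
total dv = |dv1| + |dv2| = 1622.8410 + 1224.8001 = 2847.6411 m/s = 2.8476 km/s

2.8476 km/s


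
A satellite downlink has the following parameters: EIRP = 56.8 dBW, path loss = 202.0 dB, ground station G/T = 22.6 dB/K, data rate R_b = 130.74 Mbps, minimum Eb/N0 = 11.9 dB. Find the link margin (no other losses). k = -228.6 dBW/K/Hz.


C/N0 = EIRP - FSPL + G/T - k = 56.8 - 202.0 + 22.6 - (-228.6)
C/N0 = 106.0000 dB-Hz
R_b = 130.74 Mbps = 1.3074e+08 bps -> 10*log10(R_b) = 81.1641 dB-Hz
Eb/N0 = C/N0 - 10*log10(R_b) = 106.0000 - 81.1641 = 24.8359 dB
Margin = Eb/N0 - Eb/N0_req = 24.8359 - 11.9 = 12.9359 dB (link closes)

12.9359 dB


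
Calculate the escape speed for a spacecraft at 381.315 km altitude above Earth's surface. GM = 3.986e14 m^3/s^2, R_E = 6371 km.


r = 6371.0 + 381.315 = 6752.3150 km = 6.752315e+06 m
v_esc = sqrt(2*mu/r) = sqrt(2*3.986e14 / 6.752315e+06)
v_esc = 10865.6897 m/s = 10.8657 km/s

10.8657 km/s


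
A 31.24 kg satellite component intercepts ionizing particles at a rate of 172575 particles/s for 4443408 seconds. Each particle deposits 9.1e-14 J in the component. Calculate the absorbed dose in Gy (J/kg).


Total energy deposited = rate * time * E_per
  = 172575 * 4443408 * 9.1e-14 = 0.06978072 J
Dose = E_total / mass = 0.06978072 / 31.24
Dose = 0.002233698 Gy

0.0022 Gy


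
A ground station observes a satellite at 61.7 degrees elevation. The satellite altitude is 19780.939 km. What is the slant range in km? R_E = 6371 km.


h = 19780.939 km, el = 61.7 deg
d = -R_E*sin(el) + sqrt((R_E*sin(el))^2 + 2*R_E*h + h^2)
d = -6371.0000*sin(1.0769) + sqrt((6371.0000*0.8804774)^2 + 2*6371.0000*19780.939 + 19780.939^2)
d = 20367.4109 km

20367.4109 km


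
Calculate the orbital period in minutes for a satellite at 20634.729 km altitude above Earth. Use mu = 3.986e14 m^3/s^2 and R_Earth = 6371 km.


r = 27005.7290 km = 2.7005729e+07 m
T = 2*pi*sqrt(r^3/mu) = 2*pi*sqrt(1.9695532e+22 / 3.986e14)
T = 44166.7130 s = 736.1119 min

736.1119 minutes


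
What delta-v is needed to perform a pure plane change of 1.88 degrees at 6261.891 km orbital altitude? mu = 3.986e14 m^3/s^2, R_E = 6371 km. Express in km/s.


r = 12632.8910 km = 1.2632891e+07 m
V = sqrt(mu/r) = 5617.1662 m/s
di = 1.88 deg = 0.03281219 rad
dV = 2*V*sin(di/2) = 2*5617.1662*sin(0.01640609)
dV = 184.3033 m/s = 0.1843033 km/s

0.1843 km/s


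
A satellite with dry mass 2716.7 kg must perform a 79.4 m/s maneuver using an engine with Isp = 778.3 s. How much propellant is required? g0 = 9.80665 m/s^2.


ve = Isp * g0 = 778.3 * 9.80665 = 7632.515695 m/s
mass ratio = exp(dv/ve) = exp(79.4/7632.515695) = 1.01045716
m_prop = m_dry * (mr - 1) = 2716.7 * (1.01045716 - 1)
m_prop = 28.4090 kg

28.4090 kg


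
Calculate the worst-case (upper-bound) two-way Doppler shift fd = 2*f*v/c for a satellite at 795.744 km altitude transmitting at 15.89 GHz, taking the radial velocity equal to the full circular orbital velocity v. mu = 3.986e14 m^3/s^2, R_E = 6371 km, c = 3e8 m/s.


r = 7.166744e+06 m
v = sqrt(mu/r) = 7457.7480 m/s (worst-case radial velocity)
f = 15.89 GHz = 1.589e+10 Hz
fd = 2*f*v/c = 2*1.589e+10*7457.7480/3.0e+08
fd = 790024.0996 Hz

790024.0996 Hz


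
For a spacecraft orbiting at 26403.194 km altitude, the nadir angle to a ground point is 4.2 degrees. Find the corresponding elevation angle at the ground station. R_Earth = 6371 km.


r = R_E + alt = 32774.1940 km
Law of sines in the satellite / Earth-center / ground-point triangle:
  sin(nadir)/R_E = sin(90 + el)/r  =>  cos(el) = (r/R_E)*sin(nadir)
cos(el) = (32774.1940 / 6371.0000) * sin(4.2 deg) = 0.3767576
el = arccos(0.3767576) = 67.8670 deg
(Earth-central angle = 90 - nadir - el = 17.9330 deg)

67.8670 degrees


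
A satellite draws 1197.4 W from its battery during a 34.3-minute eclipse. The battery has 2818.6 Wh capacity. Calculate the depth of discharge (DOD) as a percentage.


E_used = P * t / 60 = 1197.4 * 34.3 / 60 = 684.5137 Wh
DOD = E_used / E_total * 100 = 684.5137 / 2818.6 * 100
DOD = 24.2856 %

24.2856 %


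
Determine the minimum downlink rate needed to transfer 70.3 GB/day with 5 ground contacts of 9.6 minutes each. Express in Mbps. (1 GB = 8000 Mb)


total contact time = 5 * 9.6 * 60 = 2880.0000 s
data = 70.3 GB = 562400.0000 Mb
rate = 562400.0000 / 2880.0000 = 195.2778 Mbps

195.2778 Mbps


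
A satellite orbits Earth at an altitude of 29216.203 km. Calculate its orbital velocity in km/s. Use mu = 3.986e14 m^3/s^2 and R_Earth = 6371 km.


r = R_E + alt = 6371.0 + 29216.203 = 35587.2030 km = 3.5587203e+07 m
v = sqrt(mu/r) = sqrt(3.986e14 / 3.5587203e+07) = 3346.7380 m/s = 3.3467 km/s

3.3467 km/s


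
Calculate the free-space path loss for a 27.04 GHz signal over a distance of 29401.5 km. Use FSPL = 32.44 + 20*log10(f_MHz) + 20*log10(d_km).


f = 27.04 GHz = 27040.0000 MHz
d = 29401.5 km
FSPL = 32.44 + 20*log10(27040.0000) + 20*log10(29401.5)
FSPL = 32.44 + 88.6401 + 89.3674
FSPL = 210.4475 dB

210.4475 dB


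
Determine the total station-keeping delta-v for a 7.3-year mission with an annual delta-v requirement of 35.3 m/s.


dV = rate * years = 35.3 * 7.3
dV = 257.6900 m/s

257.6900 m/s


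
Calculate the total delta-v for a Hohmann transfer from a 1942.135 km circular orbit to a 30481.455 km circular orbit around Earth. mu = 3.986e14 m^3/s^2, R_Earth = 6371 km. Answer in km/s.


r1 = 8313.1350 km = 8.313135e+06 m
r2 = 36852.4550 km = 3.6852455e+07 m
dv1 = sqrt(mu/r1)*(sqrt(2*r2/(r1+r2)) - 1) = 1921.2021 m/s
dv2 = sqrt(mu/r2)*(1 - sqrt(2*r1/(r1+r2))) = 1293.3891 m/s
total dv = |dv1| + |dv2| = 1921.2021 + 1293.3891 = 3214.5912 m/s = 3.2146 km/s

3.2146 km/s


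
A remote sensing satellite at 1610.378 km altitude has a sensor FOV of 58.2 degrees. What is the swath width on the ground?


FOV = 58.2 deg = 1.0158 rad
swath = 2 * alt * tan(FOV/2) = 2 * 1610.378 * tan(0.5078908)
swath = 2 * 1610.378 * 0.5565929
swath = 1792.6498 km

1792.6498 km


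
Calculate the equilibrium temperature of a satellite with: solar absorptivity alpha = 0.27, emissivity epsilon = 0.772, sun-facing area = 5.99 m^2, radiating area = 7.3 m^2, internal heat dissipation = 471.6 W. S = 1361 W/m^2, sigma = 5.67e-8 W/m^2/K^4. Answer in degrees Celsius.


Numerator = alpha*S*A_sun + Q_int = 0.27*1361*5.99 + 471.6 = 2672.7453 W
Denominator = eps*sigma*A_rad = 0.772*5.67e-8*7.3 = 3.1953852e-07 W/K^4
T^4 = 8.3643916e+09 K^4
T = 302.4187 K = 29.2687 C

29.2687 degrees Celsius


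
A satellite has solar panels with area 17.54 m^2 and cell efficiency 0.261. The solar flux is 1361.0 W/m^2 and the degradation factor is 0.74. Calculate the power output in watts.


P = area * eta * S * degradation
P = 17.54 * 0.261 * 1361.0 * 0.74
P = 4610.6265 W

4610.6265 W


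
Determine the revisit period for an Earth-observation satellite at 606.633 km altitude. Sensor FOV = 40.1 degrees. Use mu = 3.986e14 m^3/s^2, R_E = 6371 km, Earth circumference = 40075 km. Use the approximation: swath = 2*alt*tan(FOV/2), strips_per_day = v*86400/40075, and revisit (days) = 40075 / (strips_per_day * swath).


swath = 2*606.633*tan(0.3499385) = 442.7921 km
v = sqrt(mu/r) = 7558.1340 m/s = 7.5581 km/s
strips/day = v*86400/40075 = 7.5581*86400/40075 = 16.2950
coverage/day = strips * swath = 16.2950 * 442.7921 = 7215.3049 km
revisit = 40075 / 7215.3049 = 5.5542 days

5.5542 days


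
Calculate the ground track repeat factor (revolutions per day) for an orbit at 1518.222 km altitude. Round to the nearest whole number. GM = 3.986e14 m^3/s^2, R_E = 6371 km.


r = 7.889222e+06 m
T = 2*pi*sqrt(r^3/mu) = 6973.6876 s = 116.2281 min
revs/day = 1440 / 116.2281 = 12.3894
Rounded: 12 revolutions per day

12 revolutions per day


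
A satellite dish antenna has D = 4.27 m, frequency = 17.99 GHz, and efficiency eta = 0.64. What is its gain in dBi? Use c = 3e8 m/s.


lambda = c/f = 3e8 / 1.799e+10 = 0.01667593 m
G = eta*(pi*D/lambda)^2 = 0.64*(pi*4.27/0.01667593)^2
G = 414147.7313 (linear)
G = 10*log10(414147.7313) = 56.1716 dBi

56.1716 dBi


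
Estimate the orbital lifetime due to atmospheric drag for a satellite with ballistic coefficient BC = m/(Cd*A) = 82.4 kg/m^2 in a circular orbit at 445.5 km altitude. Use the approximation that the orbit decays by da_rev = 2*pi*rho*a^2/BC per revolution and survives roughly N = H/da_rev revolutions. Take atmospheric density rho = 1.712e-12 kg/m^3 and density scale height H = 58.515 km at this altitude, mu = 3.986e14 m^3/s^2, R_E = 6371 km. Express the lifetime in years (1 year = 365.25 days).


a = R_E + alt = 6816.5000 km = 6.8165e+06 m
da_rev = 2*pi*rho*a^2/BC = 2*pi*1.712e-12*(6.8165e+06)^2/82.4 = 6.065677 m per revolution
N = H/da_rev = 58515.0000 m / 6.065677 m = 9646.9031 revolutions
P = 2*pi*sqrt(a^3/mu) = 5600.8428 s
lifetime = N*P = 9646.9031 * 5600.8428 = 5.4030787e+07 s = 625.3563 days
years = 625.3563 / 365.25 = 1.7121 years

1.7121 years


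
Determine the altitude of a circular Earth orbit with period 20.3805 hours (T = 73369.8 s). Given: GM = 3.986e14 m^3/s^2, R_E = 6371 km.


T = 73369.8 s
r = (mu*T^2/(4*pi^2))^(1/3) = (3.986e14 * 73369.8^2 / (4*pi^2))^(1/3)
r = 3.7879486e+07 m = 37879.4859 km
alt = r - R_E = 37879.4859 - 6371 = 31508.4859 km

31508.4859 km


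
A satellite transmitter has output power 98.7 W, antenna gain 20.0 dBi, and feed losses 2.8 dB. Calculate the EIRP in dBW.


Pt = 98.7 W = 19.9432 dBW
EIRP = Pt_dBW + Gt - losses = 19.9432 + 20.0 - 2.8 = 37.1432 dBW

37.1432 dBW


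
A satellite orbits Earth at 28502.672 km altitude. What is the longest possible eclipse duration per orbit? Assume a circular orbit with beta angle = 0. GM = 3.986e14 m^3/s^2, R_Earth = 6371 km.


r = 34873.6720 km
T = 1080.2058 min
Eclipse fraction = arcsin(R_E/r)/pi = arcsin(6371.0000/34873.6720)/pi
= arcsin(0.182688)/pi = 0.05847981
Eclipse duration = 0.05847981 * 1080.2058 = 63.1702 min

63.1702 minutes


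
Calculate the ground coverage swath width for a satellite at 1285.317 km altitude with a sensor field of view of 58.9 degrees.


FOV = 58.9 deg = 1.0280 rad
swath = 2 * alt * tan(FOV/2) = 2 * 1285.317 * tan(0.5139995)
swath = 2 * 1285.317 * 0.5646213
swath = 1451.4348 km

1451.4348 km


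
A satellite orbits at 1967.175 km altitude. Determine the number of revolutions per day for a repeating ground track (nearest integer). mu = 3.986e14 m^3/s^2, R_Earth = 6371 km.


r = 8.338175e+06 m
T = 2*pi*sqrt(r^3/mu) = 7577.3567 s = 126.2893 min
revs/day = 1440 / 126.2893 = 11.4024
Rounded: 11 revolutions per day

11 revolutions per day


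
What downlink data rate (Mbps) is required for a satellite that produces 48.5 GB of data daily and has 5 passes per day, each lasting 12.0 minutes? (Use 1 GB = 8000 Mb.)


total contact time = 5 * 12.0 * 60 = 3600.0000 s
data = 48.5 GB = 388000.0000 Mb
rate = 388000.0000 / 3600.0000 = 107.7778 Mbps

107.7778 Mbps


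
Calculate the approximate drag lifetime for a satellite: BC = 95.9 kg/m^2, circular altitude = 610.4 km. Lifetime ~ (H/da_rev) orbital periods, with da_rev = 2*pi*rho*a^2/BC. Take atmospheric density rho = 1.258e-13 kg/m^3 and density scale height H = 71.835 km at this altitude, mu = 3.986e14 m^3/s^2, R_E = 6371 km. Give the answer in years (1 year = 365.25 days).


a = R_E + alt = 6981.4000 km = 6.9814e+06 m
da_rev = 2*pi*rho*a^2/BC = 2*pi*1.258e-13*(6.9814e+06)^2/95.9 = 0.40172323 m per revolution
N = H/da_rev = 71835.0000 m / 0.40172323 m = 178817.1425 revolutions
P = 2*pi*sqrt(a^3/mu) = 5805.3045 s
lifetime = N*P = 178817.1425 * 5805.3045 = 1.038088e+09 s = 12014.9069 days
years = 12014.9069 / 365.25 = 32.8950 years

32.8950 years


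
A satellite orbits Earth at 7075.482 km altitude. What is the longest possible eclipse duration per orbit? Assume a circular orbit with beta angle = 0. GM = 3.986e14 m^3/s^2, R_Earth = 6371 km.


r = 13446.4820 km
T = 258.6265 min
Eclipse fraction = arcsin(R_E/r)/pi = arcsin(6371.0000/13446.4820)/pi
= arcsin(0.4738042)/pi = 0.1571196
Eclipse duration = 0.1571196 * 258.6265 = 40.6353 min

40.6353 minutes


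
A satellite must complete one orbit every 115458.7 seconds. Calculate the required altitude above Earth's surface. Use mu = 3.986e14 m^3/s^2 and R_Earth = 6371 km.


T = 115458.7 s
r = (mu*T^2/(4*pi^2))^(1/3) = (3.986e14 * 115458.7^2 / (4*pi^2))^(1/3)
r = 5.1248005e+07 m = 51248.0047 km
alt = r - R_E = 51248.0047 - 6371 = 44877.0047 km

44877.0047 km


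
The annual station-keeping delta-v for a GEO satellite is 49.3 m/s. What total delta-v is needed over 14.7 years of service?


dV = rate * years = 49.3 * 14.7
dV = 724.7100 m/s

724.7100 m/s


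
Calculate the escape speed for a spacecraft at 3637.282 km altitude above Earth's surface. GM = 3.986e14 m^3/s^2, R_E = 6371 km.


r = 6371.0 + 3637.282 = 10008.2820 km = 1.0008282e+07 m
v_esc = sqrt(2*mu/r) = sqrt(2*3.986e14 / 1.0008282e+07)
v_esc = 8924.9107 m/s = 8.9249 km/s

8.9249 km/s


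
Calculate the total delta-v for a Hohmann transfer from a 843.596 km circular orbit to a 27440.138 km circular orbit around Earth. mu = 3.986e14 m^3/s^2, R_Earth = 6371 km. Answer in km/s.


r1 = 7214.5960 km = 7.214596e+06 m
r2 = 33811.1380 km = 3.3811138e+07 m
dv1 = sqrt(mu/r1)*(sqrt(2*r2/(r1+r2)) - 1) = 2109.9031 m/s
dv2 = sqrt(mu/r2)*(1 - sqrt(2*r1/(r1+r2))) = 1397.2612 m/s
total dv = |dv1| + |dv2| = 2109.9031 + 1397.2612 = 3507.1643 m/s = 3.5072 km/s

3.5072 km/s


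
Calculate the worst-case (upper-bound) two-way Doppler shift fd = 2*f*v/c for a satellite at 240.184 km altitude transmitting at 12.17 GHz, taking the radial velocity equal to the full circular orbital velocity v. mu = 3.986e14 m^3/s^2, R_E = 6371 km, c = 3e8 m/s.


r = 6.611184e+06 m
v = sqrt(mu/r) = 7764.7777 m/s (worst-case radial velocity)
f = 12.17 GHz = 1.217e+10 Hz
fd = 2*f*v/c = 2*1.217e+10*7764.7777/3.0e+08
fd = 629982.2949 Hz

629982.2949 Hz


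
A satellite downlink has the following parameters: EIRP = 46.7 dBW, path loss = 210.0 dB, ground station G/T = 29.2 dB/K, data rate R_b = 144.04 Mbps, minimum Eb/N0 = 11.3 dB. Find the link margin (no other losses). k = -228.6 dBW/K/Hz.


C/N0 = EIRP - FSPL + G/T - k = 46.7 - 210.0 + 29.2 - (-228.6)
C/N0 = 94.5000 dB-Hz
R_b = 144.04 Mbps = 1.4404e+08 bps -> 10*log10(R_b) = 81.5848 dB-Hz
Eb/N0 = C/N0 - 10*log10(R_b) = 94.5000 - 81.5848 = 12.9152 dB
Margin = Eb/N0 - Eb/N0_req = 12.9152 - 11.3 = 1.6152 dB (link closes)

1.6152 dB


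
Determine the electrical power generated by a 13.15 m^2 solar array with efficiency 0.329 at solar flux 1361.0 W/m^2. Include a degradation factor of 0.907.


P = area * eta * S * degradation
P = 13.15 * 0.329 * 1361.0 * 0.907
P = 5340.5633 W

5340.5633 W


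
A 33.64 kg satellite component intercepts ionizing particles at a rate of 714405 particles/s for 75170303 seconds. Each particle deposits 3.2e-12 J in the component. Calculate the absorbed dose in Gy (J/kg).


Total energy deposited = rate * time * E_per
  = 714405 * 75170303 * 3.2e-12 = 171.8465 J
Dose = E_total / mass = 171.8465 / 33.64
Dose = 5.1084 Gy

5.1084 Gy


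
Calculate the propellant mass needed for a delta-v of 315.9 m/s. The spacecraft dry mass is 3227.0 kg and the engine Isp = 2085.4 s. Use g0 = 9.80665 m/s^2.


ve = Isp * g0 = 2085.4 * 9.80665 = 20450.787910 m/s
mass ratio = exp(dv/ve) = exp(315.9/20450.787910) = 1.01556676
m_prop = m_dry * (mr - 1) = 3227.0 * (1.01556676 - 1)
m_prop = 50.2339 kg

50.2339 kg


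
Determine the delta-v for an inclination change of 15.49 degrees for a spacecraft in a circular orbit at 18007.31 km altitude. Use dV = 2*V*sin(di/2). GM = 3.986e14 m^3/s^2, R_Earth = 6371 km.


r = 24378.3100 km = 2.437831e+07 m
V = sqrt(mu/r) = 4043.5875 m/s
di = 15.49 deg = 0.2703515 rad
dV = 2*V*sin(di/2) = 2*4043.5875*sin(0.1351758)
dV = 1089.8638 m/s = 1.0899 km/s

1.0899 km/s


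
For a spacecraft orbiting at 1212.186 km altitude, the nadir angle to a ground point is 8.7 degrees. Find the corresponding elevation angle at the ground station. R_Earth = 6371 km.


r = R_E + alt = 7583.1860 km
Law of sines in the satellite / Earth-center / ground-point triangle:
  sin(nadir)/R_E = sin(90 + el)/r  =>  cos(el) = (r/R_E)*sin(nadir)
cos(el) = (7583.1860 / 6371.0000) * sin(8.7 deg) = 0.1800406
el = arccos(0.1800406) = 79.6279 deg
(Earth-central angle = 90 - nadir - el = 1.6721 deg)

79.6279 degrees


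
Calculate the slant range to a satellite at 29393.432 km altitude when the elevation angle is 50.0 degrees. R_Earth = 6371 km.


h = 29393.432 km, el = 50.0 deg
d = -R_E*sin(el) + sqrt((R_E*sin(el))^2 + 2*R_E*h + h^2)
d = -6371.0000*sin(0.8726646) + sqrt((6371.0000*0.7660444)^2 + 2*6371.0000*29393.432 + 29393.432^2)
d = 30648.7292 km

30648.7292 km


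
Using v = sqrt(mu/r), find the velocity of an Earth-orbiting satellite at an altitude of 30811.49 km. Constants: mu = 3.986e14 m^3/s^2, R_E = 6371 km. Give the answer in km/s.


r = R_E + alt = 6371.0 + 30811.49 = 37182.4900 km = 3.718249e+07 m
v = sqrt(mu/r) = sqrt(3.986e14 / 3.718249e+07) = 3274.1563 m/s = 3.2742 km/s

3.2742 km/s


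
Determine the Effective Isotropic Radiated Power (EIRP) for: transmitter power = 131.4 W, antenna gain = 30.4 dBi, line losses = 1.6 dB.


Pt = 131.4 W = 21.1860 dBW
EIRP = Pt_dBW + Gt - losses = 21.1860 + 30.4 - 1.6 = 49.9860 dBW

49.9860 dBW


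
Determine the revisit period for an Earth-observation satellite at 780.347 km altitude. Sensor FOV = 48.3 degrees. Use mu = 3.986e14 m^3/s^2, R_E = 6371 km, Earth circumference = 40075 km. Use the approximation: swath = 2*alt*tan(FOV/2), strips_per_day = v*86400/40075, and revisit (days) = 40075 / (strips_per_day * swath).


swath = 2*780.347*tan(0.421497) = 699.7673 km
v = sqrt(mu/r) = 7465.7720 m/s = 7.4658 km/s
strips/day = v*86400/40075 = 7.4658*86400/40075 = 16.0959
coverage/day = strips * swath = 16.0959 * 699.7673 = 11263.3757 km
revisit = 40075 / 11263.3757 = 3.5580 days

3.5580 days


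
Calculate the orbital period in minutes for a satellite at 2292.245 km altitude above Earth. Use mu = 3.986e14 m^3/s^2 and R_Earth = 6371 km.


r = 8663.2450 km = 8.663245e+06 m
T = 2*pi*sqrt(r^3/mu) = 2*pi*sqrt(6.5019225e+20 / 3.986e14)
T = 8024.7612 s = 133.7460 min

133.7460 minutes


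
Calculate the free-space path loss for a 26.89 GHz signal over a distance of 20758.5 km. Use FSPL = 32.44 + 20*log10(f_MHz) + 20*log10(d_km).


f = 26.89 GHz = 26890.0000 MHz
d = 20758.5 km
FSPL = 32.44 + 20*log10(26890.0000) + 20*log10(20758.5)
FSPL = 32.44 + 88.5918 + 86.3439
FSPL = 207.3757 dB

207.3757 dB


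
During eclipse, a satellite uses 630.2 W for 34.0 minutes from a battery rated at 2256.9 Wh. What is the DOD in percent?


E_used = P * t / 60 = 630.2 * 34.0 / 60 = 357.1133 Wh
DOD = E_used / E_total * 100 = 357.1133 / 2256.9 * 100
DOD = 15.8232 %

15.8232 %


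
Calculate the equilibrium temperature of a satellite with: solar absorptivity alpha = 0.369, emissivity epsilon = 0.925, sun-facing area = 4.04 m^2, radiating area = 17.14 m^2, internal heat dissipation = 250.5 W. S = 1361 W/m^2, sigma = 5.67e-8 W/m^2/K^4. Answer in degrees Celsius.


Numerator = alpha*S*A_sun + Q_int = 0.369*1361*4.04 + 250.5 = 2279.4244 W
Denominator = eps*sigma*A_rad = 0.925*5.67e-8*17.14 = 8.9895015e-07 W/K^4
T^4 = 2.5356516e+09 K^4
T = 224.3998 K = -48.7502 C

-48.7502 degrees Celsius


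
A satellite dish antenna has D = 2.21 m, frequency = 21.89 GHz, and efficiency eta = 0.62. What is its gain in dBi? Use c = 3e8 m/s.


lambda = c/f = 3e8 / 2.189e+10 = 0.01370489 m
G = eta*(pi*D/lambda)^2 = 0.62*(pi*2.21/0.01370489)^2
G = 159120.0827 (linear)
G = 10*log10(159120.0827) = 52.0172 dBi

52.0172 dBi


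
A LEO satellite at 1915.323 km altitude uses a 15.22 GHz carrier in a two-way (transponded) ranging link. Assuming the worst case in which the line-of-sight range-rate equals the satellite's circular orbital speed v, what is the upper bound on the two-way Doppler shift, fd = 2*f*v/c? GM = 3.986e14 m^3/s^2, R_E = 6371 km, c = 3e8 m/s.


r = 8.286323e+06 m
v = sqrt(mu/r) = 6935.6588 m/s (worst-case radial velocity)
f = 15.22 GHz = 1.522e+10 Hz
fd = 2*f*v/c = 2*1.522e+10*6935.6588/3.0e+08
fd = 703738.1768 Hz

703738.1768 Hz


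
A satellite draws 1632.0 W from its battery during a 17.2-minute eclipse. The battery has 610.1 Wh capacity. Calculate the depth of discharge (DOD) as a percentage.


E_used = P * t / 60 = 1632.0 * 17.2 / 60 = 467.8400 Wh
DOD = E_used / E_total * 100 = 467.8400 / 610.1 * 100
DOD = 76.6825 %

76.6825 %


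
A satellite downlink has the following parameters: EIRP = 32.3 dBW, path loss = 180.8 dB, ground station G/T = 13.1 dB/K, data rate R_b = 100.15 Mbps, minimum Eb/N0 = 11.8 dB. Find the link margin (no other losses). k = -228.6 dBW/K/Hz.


C/N0 = EIRP - FSPL + G/T - k = 32.3 - 180.8 + 13.1 - (-228.6)
C/N0 = 93.2000 dB-Hz
R_b = 100.15 Mbps = 1.0015e+08 bps -> 10*log10(R_b) = 80.0065 dB-Hz
Eb/N0 = C/N0 - 10*log10(R_b) = 93.2000 - 80.0065 = 13.1935 dB
Margin = Eb/N0 - Eb/N0_req = 13.1935 - 11.8 = 1.3935 dB (link closes)

1.3935 dB


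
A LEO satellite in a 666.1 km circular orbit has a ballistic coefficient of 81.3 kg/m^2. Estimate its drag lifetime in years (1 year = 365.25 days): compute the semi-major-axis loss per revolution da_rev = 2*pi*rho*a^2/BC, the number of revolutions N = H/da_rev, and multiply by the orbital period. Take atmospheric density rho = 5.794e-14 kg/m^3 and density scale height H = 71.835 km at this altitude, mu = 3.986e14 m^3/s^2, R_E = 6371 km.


a = R_E + alt = 7037.1000 km = 7.0371e+06 m
da_rev = 2*pi*rho*a^2/BC = 2*pi*5.794e-14*(7.0371e+06)^2/81.3 = 0.221745726 m per revolution
N = H/da_rev = 71835.0000 m / 0.221745726 m = 323952.1282 revolutions
P = 2*pi*sqrt(a^3/mu) = 5874.9179 s
lifetime = N*P = 323952.1282 * 5874.9179 = 1.9031922e+09 s = 22027.6872 days
years = 22027.6872 / 365.25 = 60.3085 years

60.3085 years


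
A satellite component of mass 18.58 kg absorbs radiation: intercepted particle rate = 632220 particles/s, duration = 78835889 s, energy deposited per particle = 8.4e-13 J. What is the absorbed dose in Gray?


Total energy deposited = rate * time * E_per
  = 632220 * 78835889 * 8.4e-13 = 41.8670 J
Dose = E_total / mass = 41.8670 / 18.58
Dose = 2.2533 Gy

2.2533 Gy


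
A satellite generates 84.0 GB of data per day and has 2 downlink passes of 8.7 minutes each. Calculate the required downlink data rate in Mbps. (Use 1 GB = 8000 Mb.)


total contact time = 2 * 8.7 * 60 = 1044.0000 s
data = 84.0 GB = 672000.0000 Mb
rate = 672000.0000 / 1044.0000 = 643.6782 Mbps

643.6782 Mbps


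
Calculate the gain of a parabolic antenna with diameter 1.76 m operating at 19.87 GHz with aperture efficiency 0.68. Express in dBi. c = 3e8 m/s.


lambda = c/f = 3e8 / 1.987e+10 = 0.01509814 m
G = eta*(pi*D/lambda)^2 = 0.68*(pi*1.76/0.01509814)^2
G = 91198.3999 (linear)
G = 10*log10(91198.3999) = 49.5999 dBi

49.5999 dBi


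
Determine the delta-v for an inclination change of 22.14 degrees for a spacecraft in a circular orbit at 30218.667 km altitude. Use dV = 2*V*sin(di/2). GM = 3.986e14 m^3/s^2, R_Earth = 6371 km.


r = 36589.6670 km = 3.6589667e+07 m
V = sqrt(mu/r) = 3300.5736 m/s
di = 22.14 deg = 0.3864159 rad
dV = 2*V*sin(di/2) = 2*3300.5736*sin(0.1932079)
dV = 1267.4740 m/s = 1.2675 km/s

1.2675 km/s


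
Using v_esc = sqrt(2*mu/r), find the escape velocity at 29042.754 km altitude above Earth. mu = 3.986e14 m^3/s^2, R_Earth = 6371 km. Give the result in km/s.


r = 6371.0 + 29042.754 = 35413.7540 km = 3.5413754e+07 m
v_esc = sqrt(2*mu/r) = sqrt(2*3.986e14 / 3.5413754e+07)
v_esc = 4744.5788 m/s = 4.7446 km/s

4.7446 km/s


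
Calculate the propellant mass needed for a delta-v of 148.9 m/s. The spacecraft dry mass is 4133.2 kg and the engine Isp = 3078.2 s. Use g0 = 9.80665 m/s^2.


ve = Isp * g0 = 3078.2 * 9.80665 = 30186.830030 m/s
mass ratio = exp(dv/ve) = exp(148.9/30186.830030) = 1.00494480
m_prop = m_dry * (mr - 1) = 4133.2 * (1.00494480 - 1)
m_prop = 20.4378 kg

20.4378 kg


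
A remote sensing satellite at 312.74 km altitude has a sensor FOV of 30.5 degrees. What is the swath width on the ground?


FOV = 30.5 deg = 0.5323254 rad
swath = 2 * alt * tan(FOV/2) = 2 * 312.74 * tan(0.2661627)
swath = 2 * 312.74 * 0.2726313
swath = 170.5254 km

170.5254 km


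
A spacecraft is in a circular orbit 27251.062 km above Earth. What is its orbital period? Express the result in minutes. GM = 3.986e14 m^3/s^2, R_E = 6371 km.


r = 33622.0620 km = 3.3622062e+07 m
T = 2*pi*sqrt(r^3/mu) = 2*pi*sqrt(3.8007826e+22 / 3.986e14)
T = 61354.6861 s = 1022.5781 min

1022.5781 minutes


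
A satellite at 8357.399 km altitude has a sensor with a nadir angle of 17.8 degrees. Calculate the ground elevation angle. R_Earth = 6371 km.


r = R_E + alt = 14728.3990 km
Law of sines in the satellite / Earth-center / ground-point triangle:
  sin(nadir)/R_E = sin(90 + el)/r  =>  cos(el) = (r/R_E)*sin(nadir)
cos(el) = (14728.3990 / 6371.0000) * sin(17.8 deg) = 0.7067026
el = arccos(0.7067026) = 45.0327 deg
(Earth-central angle = 90 - nadir - el = 27.1673 deg)

45.0327 degrees


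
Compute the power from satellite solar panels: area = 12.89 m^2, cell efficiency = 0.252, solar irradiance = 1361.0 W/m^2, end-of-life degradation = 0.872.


P = area * eta * S * degradation
P = 12.89 * 0.252 * 1361.0 * 0.872
P = 3855.0327 W

3855.0327 W


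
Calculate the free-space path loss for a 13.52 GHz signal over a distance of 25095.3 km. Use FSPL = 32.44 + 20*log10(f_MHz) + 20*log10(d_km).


f = 13.52 GHz = 13520.0000 MHz
d = 25095.3 km
FSPL = 32.44 + 20*log10(13520.0000) + 20*log10(25095.3)
FSPL = 32.44 + 82.6195 + 87.9918
FSPL = 203.0514 dB

203.0514 dB


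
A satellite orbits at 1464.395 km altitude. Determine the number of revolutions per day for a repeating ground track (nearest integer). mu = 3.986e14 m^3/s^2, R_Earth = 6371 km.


r = 7.835395e+06 m
T = 2*pi*sqrt(r^3/mu) = 6902.4388 s = 115.0406 min
revs/day = 1440 / 115.0406 = 12.5173
Rounded: 13 revolutions per day

13 revolutions per day


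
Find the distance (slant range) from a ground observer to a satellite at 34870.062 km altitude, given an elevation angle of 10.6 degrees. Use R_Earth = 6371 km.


h = 34870.062 km, el = 10.6 deg
d = -R_E*sin(el) + sqrt((R_E*sin(el))^2 + 2*R_E*h + h^2)
d = -6371.0000*sin(0.1850049) + sqrt((6371.0000*0.1839514)^2 + 2*6371.0000*34870.062 + 34870.062^2)
d = 39590.8848 km

39590.8848 km


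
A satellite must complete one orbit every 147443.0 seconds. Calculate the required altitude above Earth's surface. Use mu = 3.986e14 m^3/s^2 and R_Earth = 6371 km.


T = 147443.0 s
r = (mu*T^2/(4*pi^2))^(1/3) = (3.986e14 * 147443.0^2 / (4*pi^2))^(1/3)
r = 6.0321939e+07 m = 60321.9388 km
alt = r - R_E = 60321.9388 - 6371 = 53950.9388 km

53950.9388 km


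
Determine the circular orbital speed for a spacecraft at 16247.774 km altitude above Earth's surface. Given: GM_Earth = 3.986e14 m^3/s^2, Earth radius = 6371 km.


r = R_E + alt = 6371.0 + 16247.774 = 22618.7740 km = 2.2618774e+07 m
v = sqrt(mu/r) = sqrt(3.986e14 / 2.2618774e+07) = 4197.9196 m/s = 4.1979 km/s

4.1979 km/s


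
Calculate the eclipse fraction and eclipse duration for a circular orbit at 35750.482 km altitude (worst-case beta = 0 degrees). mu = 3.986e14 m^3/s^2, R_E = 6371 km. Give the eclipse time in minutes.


r = 42121.4820 km
T = 1433.8887 min
Eclipse fraction = arcsin(R_E/r)/pi = arcsin(6371.0000/42121.4820)/pi
= arcsin(0.151253)/pi = 0.04833081
Eclipse duration = 0.04833081 * 1433.8887 = 69.3010 min

69.3010 minutes


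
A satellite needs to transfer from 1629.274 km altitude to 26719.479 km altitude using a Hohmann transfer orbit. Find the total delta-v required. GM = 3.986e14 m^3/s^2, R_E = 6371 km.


r1 = 8000.2740 km = 8.000274e+06 m
r2 = 33090.4790 km = 3.3090479e+07 m
dv1 = sqrt(mu/r1)*(sqrt(2*r2/(r1+r2)) - 1) = 1899.4307 m/s
dv2 = sqrt(mu/r2)*(1 - sqrt(2*r1/(r1+r2))) = 1304.9295 m/s
total dv = |dv1| + |dv2| = 1899.4307 + 1304.9295 = 3204.3602 m/s = 3.2044 km/s

3.2044 km/s


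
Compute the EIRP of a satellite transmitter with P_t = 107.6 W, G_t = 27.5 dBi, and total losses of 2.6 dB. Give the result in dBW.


Pt = 107.6 W = 20.3181 dBW
EIRP = Pt_dBW + Gt - losses = 20.3181 + 27.5 - 2.6 = 45.2181 dBW

45.2181 dBW


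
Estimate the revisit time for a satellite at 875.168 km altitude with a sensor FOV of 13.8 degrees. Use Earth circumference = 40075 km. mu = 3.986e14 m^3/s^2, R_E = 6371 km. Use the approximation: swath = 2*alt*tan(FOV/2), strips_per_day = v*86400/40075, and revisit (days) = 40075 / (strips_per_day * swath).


swath = 2*875.168*tan(0.1204277) = 211.8139 km
v = sqrt(mu/r) = 7416.7638 m/s = 7.4168 km/s
strips/day = v*86400/40075 = 7.4168*86400/40075 = 15.9902
coverage/day = strips * swath = 15.9902 * 211.8139 = 3386.9531 km
revisit = 40075 / 3386.9531 = 11.8322 days

11.8322 days


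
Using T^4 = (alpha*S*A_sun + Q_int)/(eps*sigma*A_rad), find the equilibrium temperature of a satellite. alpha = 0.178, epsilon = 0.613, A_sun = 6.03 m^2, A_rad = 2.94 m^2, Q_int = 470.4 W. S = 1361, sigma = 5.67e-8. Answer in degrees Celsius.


Numerator = alpha*S*A_sun + Q_int = 0.178*1361*6.03 + 470.4 = 1931.2157 W
Denominator = eps*sigma*A_rad = 0.613*5.67e-8*2.94 = 1.0218587e-07 W/K^4
T^4 = 1.8899048e+10 K^4
T = 370.7746 K = 97.6246 C

97.6246 degrees Celsius


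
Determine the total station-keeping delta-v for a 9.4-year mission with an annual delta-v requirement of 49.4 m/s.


dV = rate * years = 49.4 * 9.4
dV = 464.3600 m/s

464.3600 m/s


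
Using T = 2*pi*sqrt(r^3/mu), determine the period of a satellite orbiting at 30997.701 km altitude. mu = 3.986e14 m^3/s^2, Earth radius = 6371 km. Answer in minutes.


r = 37368.7010 km = 3.7368701e+07 m
T = 2*pi*sqrt(r^3/mu) = 2*pi*sqrt(5.2182395e+22 / 3.986e14)
T = 71890.7845 s = 1198.1797 min

1198.1797 minutes


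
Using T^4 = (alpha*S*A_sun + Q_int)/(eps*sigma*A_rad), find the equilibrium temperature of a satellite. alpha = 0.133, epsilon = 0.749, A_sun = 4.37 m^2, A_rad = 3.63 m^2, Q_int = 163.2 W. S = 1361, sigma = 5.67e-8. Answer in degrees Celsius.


Numerator = alpha*S*A_sun + Q_int = 0.133*1361*4.37 + 163.2 = 954.2268 W
Denominator = eps*sigma*A_rad = 0.749*5.67e-8*3.63 = 1.5415993e-07 W/K^4
T^4 = 6.1898498e+09 K^4
T = 280.4917 K = 7.3417 C

7.3417 degrees Celsius


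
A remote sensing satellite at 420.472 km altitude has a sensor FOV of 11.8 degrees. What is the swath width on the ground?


FOV = 11.8 deg = 0.2059489 rad
swath = 2 * alt * tan(FOV/2) = 2 * 420.472 * tan(0.1029744)
swath = 2 * 420.472 * 0.1033399
swath = 86.9031 km

86.9031 km


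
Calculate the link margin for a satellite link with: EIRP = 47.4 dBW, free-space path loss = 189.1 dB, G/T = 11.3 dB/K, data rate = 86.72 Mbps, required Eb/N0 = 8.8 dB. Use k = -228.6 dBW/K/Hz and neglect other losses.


C/N0 = EIRP - FSPL + G/T - k = 47.4 - 189.1 + 11.3 - (-228.6)
C/N0 = 98.2000 dB-Hz
R_b = 86.72 Mbps = 8.672e+07 bps -> 10*log10(R_b) = 79.3812 dB-Hz
Eb/N0 = C/N0 - 10*log10(R_b) = 98.2000 - 79.3812 = 18.8188 dB
Margin = Eb/N0 - Eb/N0_req = 18.8188 - 8.8 = 10.0188 dB (link closes)

10.0188 dB
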